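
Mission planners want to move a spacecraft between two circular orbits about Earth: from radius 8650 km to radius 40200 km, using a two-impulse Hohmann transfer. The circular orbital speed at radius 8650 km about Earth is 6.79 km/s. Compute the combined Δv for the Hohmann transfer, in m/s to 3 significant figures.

Δv = 3200 m/s

From the circular-orbit relation v² = μ/r at r = 8650 km: μ = v²r = (6.79)² × 8650 = 3.98800×10^5 km³/s².
Transfer-ellipse semi-major axis a_t = (r₁ + r₂)/2 = (8650 + 40200)/2 = 24425 km.
Circular speed at r₁: v₁ = √(μ/r₁) = √(3.98800×10^5/8650) = 6.790 km/s.
Transfer-orbit speed at r₁ (v² = μ(2/r − 1/a)): v_p = √[μ(2/r₁ − 1/a_t)] = 8.711 km/s.
First burn Δv₁ = |v_p − v₁| = 1.921 km/s.
Circular speed at r₂: v₂ = √(μ/r₂) = 3.1497 km/s.
Transfer-orbit speed at r₂: v_a = √[μ(2/r₂ − 1/a_t)] = 1.8744 km/s.
Second burn Δv₂ = |v₂ − v_a| = 1.275 km/s.
Total Δv = Δv₁ + Δv₂ = 3.196 km/s.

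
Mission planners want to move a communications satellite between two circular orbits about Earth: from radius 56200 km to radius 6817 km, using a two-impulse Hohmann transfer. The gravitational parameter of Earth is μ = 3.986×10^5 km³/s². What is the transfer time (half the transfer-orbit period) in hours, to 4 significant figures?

t = 7.731 hours

Semi-major axis of the transfer orbit: a_t = (56200 + 6817)/2 = 31508.5 km.
Half the transfer-orbit period gives t = π√(a_t³/μ) = 27830 s.
Converting: 27830 s ÷ 3600 s/hour = 7.731 hours.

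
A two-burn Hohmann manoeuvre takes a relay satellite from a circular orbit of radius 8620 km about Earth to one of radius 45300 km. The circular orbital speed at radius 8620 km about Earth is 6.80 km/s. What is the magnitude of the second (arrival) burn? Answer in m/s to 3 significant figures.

From the circular-orbit relation v² = μ/r at r = 8620 km: μ = v²r = (6.80)² × 8620 = 3.98589×10^5 km³/s².
The Hohmann ellipse has a_t = (r₁ + r₂)/2 = 26960 km.
On the circular orbit at r = 45300 km, v_c = √(μ/r) = 2.966 km/s.
Transfer-orbit speed at the same r (vis-viva, a = a_t): v_t = √[μ(2/r − 1/a_t)] = 1.677 km/s.
Δv₂ = |v_t − v_c| = |1.677 − 2.966| = 1.289 km/s.

Δv₂ = 1290 m/s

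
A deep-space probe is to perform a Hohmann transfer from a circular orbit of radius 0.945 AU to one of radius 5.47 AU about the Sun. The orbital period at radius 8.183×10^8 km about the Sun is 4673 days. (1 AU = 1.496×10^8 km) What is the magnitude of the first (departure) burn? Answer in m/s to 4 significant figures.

Δv₁ = 9372 m/s

From Kepler's third law T² = 4π²r³/μ at r = 8.183×10^8 km, T = 4673 days = 4673 × 86400 s = 4.037472×10^8 s: μ = 4π²r³/T² = 1.32702×10^11 km³/s².
In km: r₁ = 0.945 × 1.496×10^8 = 1.41372×10^8 km; r₂ = 5.47 × 1.496×10^8 = 8.18312×10^8 km.
Semi-major axis of the transfer orbit: a_t = (1.41372×10^8 + 8.18312×10^8)/2 = 4.79842×10^8 km.
Circular speed at r = 1.41372×10^8 km: v_c = √(μ/r) = 30.638 km/s.
Vis-viva on the transfer ellipse at r = 1.41372×10^8 km gives v_t = √[μ(2/r − 1/a_t)] = 40.010 km/s.
Δv₁ = |v_t − v_c| = |40.010 − 30.638| = 9.372 km/s.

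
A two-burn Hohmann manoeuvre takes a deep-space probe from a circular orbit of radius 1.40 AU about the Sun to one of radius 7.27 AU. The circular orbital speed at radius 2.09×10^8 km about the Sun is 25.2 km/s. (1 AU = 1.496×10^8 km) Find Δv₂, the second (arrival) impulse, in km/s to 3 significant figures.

Δv₂ = 4.77 km/s

From the circular-orbit relation v² = μ/r at r = 2.09×10^8 km: μ = v²r = (25.2)² × 2.09×10^8 = 1.32723×10^11 km³/s².
In km: r₁ = 1.40 × 1.496×10^8 = 2.0944×10^8 km; r₂ = 7.27 × 1.496×10^8 = 1.087592×10^9 km.
Semi-major axis of the transfer orbit: a_t = (2.0944×10^8 + 1.087592×10^9)/2 = 6.48516×10^8 km.
On the circular orbit at r = 1.087592×10^9 km, v_c = √(μ/r) = 11.047 km/s.
Transfer-orbit speed at the same r (vis-viva, a = a_t): v_t = √[μ(2/r − 1/a_t)] = 6.2778 km/s.
Δv₂ = |v_t − v_c| = |6.2778 − 11.047| = 4.769 km/s.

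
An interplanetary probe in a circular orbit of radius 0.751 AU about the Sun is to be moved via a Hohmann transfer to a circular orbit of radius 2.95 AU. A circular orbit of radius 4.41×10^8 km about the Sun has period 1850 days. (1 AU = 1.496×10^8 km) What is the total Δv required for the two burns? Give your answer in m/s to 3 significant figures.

From Kepler's third law T² = 4π²r³/μ at r = 4.41×10^8 km, T = 1850 days = 1850 × 86400 s = 1.5984×10^8 s: μ = 4π²r³/T² = 1.32527×10^11 km³/s².
In km: r₁ = 0.751 × 1.496×10^8 = 1.123496×10^8 km; r₂ = 2.95 × 1.496×10^8 = 4.4132×10^8 km.
Transfer-ellipse semi-major axis a_t = (r₁ + r₂)/2 = (1.123496×10^8 + 4.4132×10^8)/2 = 2.768348×10^8 km.
Circular speed at r₁: v₁ = √(μ/r₁) = √(1.32527×10^11/1.123496×10^8) = 34.345 km/s.
On the transfer ellipse at r₁, vis-viva equation gives v_p = √[μ(2/r₁ − 1/a_t)] = 43.364 km/s.
First burn Δv₁ = |v_p − v₁| = 9.019 km/s.
Circular speed at r₂: v₂ = √(μ/r₂) = 17.33 km/s.
Transfer-orbit speed at r₂: v_a = √[μ(2/r₂ − 1/a_t)] = 11.04 km/s.
Second burn Δv₂ = |v₂ − v_a| = 6.290 km/s.
Total Δv = Δv₁ + Δv₂ = 15.31 km/s.

Δv = 15300 m/s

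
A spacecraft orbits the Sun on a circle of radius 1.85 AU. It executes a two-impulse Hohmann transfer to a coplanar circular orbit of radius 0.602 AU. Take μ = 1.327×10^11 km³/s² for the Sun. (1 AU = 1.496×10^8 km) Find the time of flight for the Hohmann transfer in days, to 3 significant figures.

In km: r₁ = 1.85 × 1.496×10^8 = 2.7676×10^8 km; r₂ = 0.602 × 1.496×10^8 = 9.00592×10^7 km.
Transfer-ellipse semi-major axis a_t = (r₁ + r₂)/2 = (2.7676×10^8 + 9.00592×10^7)/2 = 1.834096×10^8 km.
Half the transfer-orbit period gives t = π√(a_t³/μ) = 2.142×10^7 s.
Converting: 2.142×10^7 s ÷ 86400 s/day = 248 days.

t = 248 days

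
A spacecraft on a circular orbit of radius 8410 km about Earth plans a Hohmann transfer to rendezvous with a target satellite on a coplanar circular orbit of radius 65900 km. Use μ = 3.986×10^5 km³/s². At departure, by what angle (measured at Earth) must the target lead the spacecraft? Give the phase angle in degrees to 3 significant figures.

Semi-major axis of the transfer orbit: a_t = (8410 + 65900)/2 = 37155 km.
The half-period of the transfer ellipse is t = π√(a_t³/μ) = 35640 s.
The target's mean motion on its circular orbit is ω₂ = √(μ/r₂³) = 3.732×10^-5 rad/s.
Angle swept by the target during transfer: ω₂·t = 1.330 rad = 76.20°.
The spacecraft traverses 180° on the transfer ellipse, so the target must lead by 180° − 76.20° = 104°.

φ = 104°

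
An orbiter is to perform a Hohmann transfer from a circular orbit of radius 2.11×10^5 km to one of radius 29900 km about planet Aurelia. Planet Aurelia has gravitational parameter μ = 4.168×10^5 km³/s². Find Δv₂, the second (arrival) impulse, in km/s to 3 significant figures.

Δv₂ = 1.21 km/s

Transfer-ellipse semi-major axis a_t = (r₁ + r₂)/2 = (2.110×10^5 + 29900)/2 = 1.2045×10^5 km.
Circular speed at r = 29900 km: v_c = √(μ/r) = 3.734 km/s.
Transfer-orbit speed at the same r (vis-viva, a = a_t): v_t = √[μ(2/r − 1/a_t)] = 4.942 km/s.
Δv₂ = |v_t − v_c| = |4.942 − 3.734| = 1.208 km/s.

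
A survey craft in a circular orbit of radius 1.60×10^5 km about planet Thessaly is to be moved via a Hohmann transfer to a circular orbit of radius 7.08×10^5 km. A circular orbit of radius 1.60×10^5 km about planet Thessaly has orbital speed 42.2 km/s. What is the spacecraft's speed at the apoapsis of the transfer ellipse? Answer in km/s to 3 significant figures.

v = 12.2 km/s

From the circular-orbit relation v² = μ/r at r = 1.60×10^5 km: μ = v²r = (42.2)² × 1.60×10^5 = 2.84934×10^8 km³/s².
Transfer-ellipse semi-major axis a_t = (r₁ + r₂)/2 = (1.600×10^5 + 7.080×10^5)/2 = 4.340×10^5 km.
At apoapsis, r = 7.080×10^5 km.
Vis-viva: v = √[μ(2/r − 1/a_t)] = √[2.84934×10^8 × (2/7.080×10^5 − 1/4.340×10^5)] = 12.18 km/s.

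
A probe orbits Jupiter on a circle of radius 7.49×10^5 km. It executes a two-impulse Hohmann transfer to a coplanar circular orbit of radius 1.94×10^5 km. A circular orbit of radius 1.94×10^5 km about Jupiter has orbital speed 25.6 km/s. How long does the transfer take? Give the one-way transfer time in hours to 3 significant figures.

From the circular-orbit relation v² = μ/r at r = 1.94×10^5 km: μ = v²r = (25.6)² × 1.94×10^5 = 1.27140×10^8 km³/s².
Semi-major axis of the transfer orbit: a_t = (7.490×10^5 + 1.940×10^5)/2 = 4.715×10^5 km.
Half the transfer-orbit period gives t = π√(a_t³/μ) = 90210 s.
Converting: 90210 s ÷ 3600 s/hour = 25.1 hours.

t = 25.1 hours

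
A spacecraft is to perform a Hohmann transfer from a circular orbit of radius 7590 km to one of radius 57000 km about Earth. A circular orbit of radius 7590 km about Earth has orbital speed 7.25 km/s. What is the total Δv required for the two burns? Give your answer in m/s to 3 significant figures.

From the circular-orbit relation v² = μ/r at r = 7590 km: μ = v²r = (7.25)² × 7590 = 3.98949×10^5 km³/s².
Semi-major axis of the transfer orbit: a_t = (7590 + 57000)/2 = 32295 km.
At r₁ the circular-orbit speed is v₁ = √(μ/r₁) = 7.250 km/s.
On the transfer ellipse at r₁, vis-viva gives v_p = √[μ(2/r₁ − 1/a_t)] = 9.632 km/s.
First burn Δv₁ = |v_p − v₁| = 2.382 km/s.
Circular speed at r₂: v₂ = √(μ/r₂) = 2.646 km/s.
Transfer-orbit speed at r₂: v_a = √[μ(2/r₂ − 1/a_t)] = 1.283 km/s.
Second burn Δv₂ = |v₂ − v_a| = 1.363 km/s.
Δv = Δv₁ + Δv₂ = 2.382 + 1.363 = 3.745 km/s.

Δv = 3740 m/s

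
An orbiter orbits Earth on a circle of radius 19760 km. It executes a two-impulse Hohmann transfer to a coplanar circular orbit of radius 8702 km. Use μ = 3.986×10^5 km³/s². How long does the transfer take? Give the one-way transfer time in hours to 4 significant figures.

t = 2.347 hours

Transfer-ellipse semi-major axis a_t = (r₁ + r₂)/2 = (19760 + 8702)/2 = 14231 km.
Half the transfer-orbit period gives t = π√(a_t³/μ) = 8448 s.
Converting: 8448 s ÷ 3600 s/hour = 2.347 hours.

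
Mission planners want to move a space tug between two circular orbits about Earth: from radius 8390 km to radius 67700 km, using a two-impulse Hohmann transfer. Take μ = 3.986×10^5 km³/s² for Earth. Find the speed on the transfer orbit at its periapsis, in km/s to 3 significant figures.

v = 9.19 km/s

Transfer-ellipse semi-major axis a_t = (r₁ + r₂)/2 = (8390 + 67700)/2 = 38045 km.
At periapsis, r = 8390 km.
Applying v² = μ(2/r − 1/a_t): v = 9.195 km/s.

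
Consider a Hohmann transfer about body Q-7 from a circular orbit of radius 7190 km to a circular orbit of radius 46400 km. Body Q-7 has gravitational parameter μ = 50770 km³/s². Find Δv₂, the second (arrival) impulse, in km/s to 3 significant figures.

The Hohmann ellipse has a_t = (r₁ + r₂)/2 = 26795 km.
Circular speed at r = 46400 km: v_c = √(μ/r) = 1.04603 km/s.
Vis-viva on the transfer ellipse at r = 46400 km gives v_t = √[μ(2/r − 1/a_t)] = 0.541854 km/s.
Δv₂ = |v_t − v_c| = |0.541854 − 1.04603| = 0.5042 km/s.

Δv₂ = 0.504 km/s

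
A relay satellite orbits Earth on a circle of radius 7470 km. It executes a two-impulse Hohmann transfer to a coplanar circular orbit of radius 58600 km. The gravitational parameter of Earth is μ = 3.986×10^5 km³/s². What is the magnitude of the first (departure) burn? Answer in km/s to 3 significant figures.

Transfer-ellipse semi-major axis a_t = (r₁ + r₂)/2 = (7470 + 58600)/2 = 33035 km.
On the circular orbit at r = 7470 km, v_c = √(μ/r) = 7.305 km/s.
Vis-viva on the transfer ellipse at r = 7470 km gives v_t = √[μ(2/r − 1/a_t)] = 9.729 km/s.
Δv₁ = |v_t − v_c| = |9.729 − 7.305| = 2.424 km/s.

Δv₁ = 2.42 km/s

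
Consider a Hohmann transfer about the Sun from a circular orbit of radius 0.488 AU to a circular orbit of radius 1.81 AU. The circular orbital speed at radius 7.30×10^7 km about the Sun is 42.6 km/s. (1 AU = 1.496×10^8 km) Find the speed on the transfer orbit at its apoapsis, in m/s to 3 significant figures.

From the circular-orbit relation v² = μ/r at r = 7.30×10^7 km: μ = v²r = (42.6)² × 7.30×10^7 = 1.32477×10^11 km³/s².
In km: r₁ = 0.488 × 1.496×10^8 = 7.30048×10^7 km; r₂ = 1.81 × 1.496×10^8 = 2.70776×10^8 km.
Semi-major axis of the transfer orbit: a_t = (7.30048×10^7 + 2.70776×10^8)/2 = 1.718904×10^8 km.
At apoapsis, r = 2.70776×10^8 km.
Vis-viva: v = √[μ(2/r − 1/a_t)] = √[1.32477×10^11 × (2/2.70776×10^8 − 1/1.718904×10^8)] = 14.42 km/s.

v = 14400 m/s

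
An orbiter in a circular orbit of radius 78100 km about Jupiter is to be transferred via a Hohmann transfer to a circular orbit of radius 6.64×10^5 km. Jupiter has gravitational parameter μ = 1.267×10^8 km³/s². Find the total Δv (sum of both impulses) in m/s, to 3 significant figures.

Δv = 21100 m/s

Transfer-ellipse semi-major axis a_t = (r₁ + r₂)/2 = (78100 + 6.640×10^5)/2 = 3.7105×10^5 km.
Circular speed at r₁: v₁ = √(μ/r₁) = √(1.267×10^8/78100) = 40.28 km/s.
On the transfer ellipse at r₁, vis-viva equation gives v_p = √[μ(2/r₁ − 1/a_t)] = 53.88 km/s.
First burn Δv₁ = |v_p − v₁| = 13.60 km/s.
At r₂, v₂ = √(μ/r₂) = 13.8135 km/s.
Transfer-orbit speed at r₂: v_a = √[μ(2/r₂ − 1/a_t)] = 6.33744 km/s.
Second burn Δv₂ = |v₂ − v_a| = 7.476 km/s.
Δv = Δv₁ + Δv₂ = 13.60 + 7.476 = 21.08 km/s.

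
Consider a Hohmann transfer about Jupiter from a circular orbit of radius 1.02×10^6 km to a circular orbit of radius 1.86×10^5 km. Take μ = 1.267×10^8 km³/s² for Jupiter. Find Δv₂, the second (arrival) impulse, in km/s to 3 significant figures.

Δv₂ = 7.85 km/s

Semi-major axis of the transfer orbit: a_t = (1.020×10^6 + 1.860×10^5)/2 = 6.030×10^5 km.
Circular speed at r = 1.860×10^5 km: v_c = √(μ/r) = 26.0995 km/s.
Transfer-orbit speed at the same r (vis-viva, a = a_t): v_t = √[μ(2/r − 1/a_t)] = 33.9448 km/s.
Δv₂ = |v_t − v_c| = |33.9448 − 26.0995| = 7.845 km/s.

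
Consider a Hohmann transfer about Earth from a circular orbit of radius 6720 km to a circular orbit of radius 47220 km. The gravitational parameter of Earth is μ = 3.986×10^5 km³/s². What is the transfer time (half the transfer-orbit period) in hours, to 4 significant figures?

t = 6.122 hours

The Hohmann ellipse has a_t = (r₁ + r₂)/2 = 26970 km.
By Kepler's third law the transfer-orbit period is T = 2π√(a_t³/μ), so t = T/2 = 22040 s.
Converting: 22040 s ÷ 3600 s/hour = 6.122 hours.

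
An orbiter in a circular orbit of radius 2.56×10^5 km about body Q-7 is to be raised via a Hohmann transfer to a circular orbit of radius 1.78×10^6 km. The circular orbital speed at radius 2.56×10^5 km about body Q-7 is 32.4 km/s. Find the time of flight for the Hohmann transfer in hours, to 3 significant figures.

t = 54.7 hours

From the circular-orbit relation v² = μ/r at r = 2.56×10^5 km: μ = v²r = (32.4)² × 2.56×10^5 = 2.68739×10^8 km³/s².
Transfer-ellipse semi-major axis a_t = (r₁ + r₂)/2 = (2.560×10^5 + 1.780×10^6)/2 = 1.018×10^6 km.
By Kepler's third law the transfer-orbit period is T = 2π√(a_t³/μ), so t = T/2 = 1.968×10^5 s.
Converting: 1.968×10^5 s ÷ 3600 s/hour = 54.7 hours.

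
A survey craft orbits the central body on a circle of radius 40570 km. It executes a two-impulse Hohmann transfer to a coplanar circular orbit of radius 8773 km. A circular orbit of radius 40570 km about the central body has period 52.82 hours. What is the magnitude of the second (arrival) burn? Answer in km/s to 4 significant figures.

From Kepler's third law T² = 4π²r³/μ at r = 40570 km, T = 52.82 hours = 52.82 × 3600 s = 1.90152×10^5 s: μ = 4π²r³/T² = 72907.6 km³/s².
Transfer-ellipse semi-major axis a_t = (r₁ + r₂)/2 = (40570 + 8773)/2 = 24671.5 km.
On the circular orbit at r = 8773 km, v_c = √(μ/r) = 2.8828 km/s.
Transfer-orbit speed at the same r (vis-viva, a = a_t): v_t = √[μ(2/r − 1/a_t)] = 3.6967 km/s.
Δv₂ = |v_t − v_c| = |3.6967 − 2.8828| = 0.8139 km/s.

Δv₂ = 0.8139 km/s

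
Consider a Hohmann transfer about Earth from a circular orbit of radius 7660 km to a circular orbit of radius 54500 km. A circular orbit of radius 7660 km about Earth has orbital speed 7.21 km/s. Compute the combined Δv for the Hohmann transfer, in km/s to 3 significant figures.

From the circular-orbit relation v² = μ/r at r = 7660 km: μ = v²r = (7.21)² × 7660 = 3.98198×10^5 km³/s².
Transfer-ellipse semi-major axis a_t = (r₁ + r₂)/2 = (7660 + 54500)/2 = 31080 km.
Circular speed at r₁: v₁ = √(μ/r₁) = √(3.98198×10^5/7660) = 7.210 km/s.
On the transfer ellipse at r₁, vis-viva gives v_p = √[μ(2/r₁ − 1/a_t)] = 9.548 km/s.
First burn Δv₁ = |v_p − v₁| = 2.338 km/s.
At r₂, v₂ = √(μ/r₂) = 2.703 km/s.
Transfer-orbit speed at r₂: v_a = √[μ(2/r₂ − 1/a_t)] = 1.342 km/s.
Second burn Δv₂ = |v₂ − v_a| = 1.361 km/s.
Δv = Δv₁ + Δv₂ = 2.338 + 1.361 = 3.699 km/s.

Δv = 3.70 km/s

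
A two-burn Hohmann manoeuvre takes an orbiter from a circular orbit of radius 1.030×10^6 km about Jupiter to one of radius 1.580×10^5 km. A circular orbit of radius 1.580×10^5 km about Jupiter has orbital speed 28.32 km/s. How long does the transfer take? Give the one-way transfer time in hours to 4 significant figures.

t = 35.49 hours

From the circular-orbit relation v² = μ/r at r = 1.580×10^5 km: μ = v²r = (28.32)² × 1.580×10^5 = 1.26720×10^8 km³/s².
Semi-major axis of the transfer orbit: a_t = (1.030×10^6 + 1.580×10^5)/2 = 5.940×10^5 km.
By Kepler's third law the transfer-orbit period is T = 2π√(a_t³/μ), so t = T/2 = 1.2776×10^5 s.
Converting: 1.2776×10^5 s ÷ 3600 s/hour = 35.49 hours.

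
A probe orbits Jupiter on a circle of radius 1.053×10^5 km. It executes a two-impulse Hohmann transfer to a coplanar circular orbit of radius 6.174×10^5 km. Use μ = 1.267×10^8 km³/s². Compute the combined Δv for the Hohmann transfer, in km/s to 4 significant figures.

Δv = 17.25 km/s

The Hohmann ellipse has a_t = (r₁ + r₂)/2 = 3.6135×10^5 km.
Circular speed at r₁: v₁ = √(μ/r₁) = √(1.267×10^8/1.053×10^5) = 34.6876 km/s.
Transfer-orbit speed at r₁ (v² = μ(2/r − 1/a)): v_p = √[μ(2/r₁ − 1/a_t)] = 45.3412 km/s.
First burn Δv₁ = |v_p − v₁| = 10.654 km/s.
At r₂, v₂ = √(μ/r₂) = 14.3253 km/s.
Transfer-orbit speed at r₂: v_a = √[μ(2/r₂ − 1/a_t)] = 7.73313 km/s.
Second burn Δv₂ = |v₂ − v_a| = 6.5922 km/s.
Δv = Δv₁ + Δv₂ = 10.654 + 6.5922 = 17.25 km/s.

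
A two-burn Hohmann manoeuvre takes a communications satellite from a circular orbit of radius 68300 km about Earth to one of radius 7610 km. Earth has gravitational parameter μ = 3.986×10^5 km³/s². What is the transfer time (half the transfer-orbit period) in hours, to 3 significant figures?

t = 10.2 hours

Transfer-ellipse semi-major axis a_t = (r₁ + r₂)/2 = (68300 + 7610)/2 = 37955 km.
Transfer time t = π√(a_t³/μ) = π√((37955)³ / 3.986×10^5) = 36790 s.
Converting: 36790 s ÷ 3600 s/hour = 10.2 hours.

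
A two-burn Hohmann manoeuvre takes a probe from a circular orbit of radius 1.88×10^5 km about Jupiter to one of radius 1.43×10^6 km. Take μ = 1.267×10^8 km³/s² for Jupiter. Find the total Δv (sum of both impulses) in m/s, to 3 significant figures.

Semi-major axis of the transfer orbit: a_t = (1.880×10^5 + 1.430×10^6)/2 = 8.090×10^5 km.
At r₁ the circular-orbit speed is v₁ = √(μ/r₁) = 25.9603 km/s.
On the transfer ellipse at r₁, vis-viva gives v_p = √[μ(2/r₁ − 1/a_t)] = 34.5146 km/s.
First burn Δv₁ = |v_p − v₁| = 8.554 km/s.
Circular speed at r₂: v₂ = √(μ/r₂) = 9.413 km/s.
Transfer-orbit speed at r₂: v_a = √[μ(2/r₂ − 1/a_t)] = 4.538 km/s.
Second burn Δv₂ = |v₂ − v_a| = 4.875 km/s.
Total Δv = Δv₁ + Δv₂ = 13.43 km/s.

Δv = 13400 m/s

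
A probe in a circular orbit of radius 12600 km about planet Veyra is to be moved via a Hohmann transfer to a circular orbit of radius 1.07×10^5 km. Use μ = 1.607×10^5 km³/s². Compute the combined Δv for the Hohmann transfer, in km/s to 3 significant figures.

Δv = 1.87 km/s

The Hohmann ellipse has a_t = (r₁ + r₂)/2 = 59800 km.
At r₁ the circular-orbit speed is v₁ = √(μ/r₁) = 3.571 km/s.
On the transfer ellipse at r₁, v² = μ(2/r − 1/a) gives v_p = √[μ(2/r₁ − 1/a_t)] = 4.777 km/s.
First burn Δv₁ = |v_p − v₁| = 1.206 km/s.
At r₂, v₂ = √(μ/r₂) = 1.2255 km/s.
Transfer-orbit speed at r₂: v_a = √[μ(2/r₂ − 1/a_t)] = 0.56254 km/s.
Second burn Δv₂ = |v₂ − v_a| = 0.6630 km/s.
Total Δv = Δv₁ + Δv₂ = 1.869 km/s.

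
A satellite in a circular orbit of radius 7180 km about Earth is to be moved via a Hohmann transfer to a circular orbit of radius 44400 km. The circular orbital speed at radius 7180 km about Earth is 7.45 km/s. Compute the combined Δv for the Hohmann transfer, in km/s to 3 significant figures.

From the circular-orbit relation v² = μ/r at r = 7180 km: μ = v²r = (7.45)² × 7180 = 3.98508×10^5 km³/s².
The Hohmann ellipse has a_t = (r₁ + r₂)/2 = 25790 km.
At r₁ the circular-orbit speed is v₁ = √(μ/r₁) = 7.450 km/s.
On the transfer ellipse at r₁, vis-viva equation gives v_p = √[μ(2/r₁ − 1/a_t)] = 9.775 km/s.
First burn Δv₁ = |v_p − v₁| = 2.325 km/s.
Circular speed at r₂: v₂ = √(μ/r₂) = 2.996 km/s.
Transfer-orbit speed at r₂: v_a = √[μ(2/r₂ − 1/a_t)] = 1.581 km/s.
Second burn Δv₂ = |v₂ − v_a| = 1.415 km/s.
Total Δv = Δv₁ + Δv₂ = 3.740 km/s.

Δv = 3.74 km/s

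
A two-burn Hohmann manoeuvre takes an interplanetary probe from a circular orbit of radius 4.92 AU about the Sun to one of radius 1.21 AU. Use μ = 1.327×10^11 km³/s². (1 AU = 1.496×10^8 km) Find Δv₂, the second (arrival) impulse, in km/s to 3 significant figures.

Δv₂ = 7.23 km/s

In km: r₁ = 4.92 × 1.496×10^8 = 7.36032×10^8 km; r₂ = 1.21 × 1.496×10^8 = 1.81016×10^8 km.
The Hohmann ellipse has a_t = (r₁ + r₂)/2 = 4.58524×10^8 km.
On the circular orbit at r = 1.81016×10^8 km, v_c = √(μ/r) = 27.076 km/s.
Transfer-orbit speed at the same r (vis-viva, a = a_t): v_t = √[μ(2/r − 1/a_t)] = 34.304 km/s.
Δv₂ = |v_t − v_c| = |34.304 − 27.076| = 7.228 km/s.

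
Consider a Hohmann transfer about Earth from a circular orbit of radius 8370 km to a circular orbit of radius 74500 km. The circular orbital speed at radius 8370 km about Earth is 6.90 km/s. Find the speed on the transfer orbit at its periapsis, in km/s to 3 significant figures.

From the circular-orbit relation v² = μ/r at r = 8370 km: μ = v²r = (6.90)² × 8370 = 3.98496×10^5 km³/s².
Semi-major axis of the transfer orbit: a_t = (8370 + 74500)/2 = 41435 km.
At periapsis, r = 8370 km.
Applying v² = μ(2/r − 1/a_t): v = 9.252 km/s.

v = 9.25 km/s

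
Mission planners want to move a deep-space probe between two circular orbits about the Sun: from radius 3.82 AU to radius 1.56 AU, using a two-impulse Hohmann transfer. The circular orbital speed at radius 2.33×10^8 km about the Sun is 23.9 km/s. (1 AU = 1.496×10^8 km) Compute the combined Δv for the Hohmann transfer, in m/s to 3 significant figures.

From the circular-orbit relation v² = μ/r at r = 2.33×10^8 km: μ = v²r = (23.9)² × 2.33×10^8 = 1.33092×10^11 km³/s².
In km: r₁ = 3.82 × 1.496×10^8 = 5.71472×10^8 km; r₂ = 1.56 × 1.496×10^8 = 2.33376×10^8 km.
The Hohmann ellipse has a_t = (r₁ + r₂)/2 = 4.02424×10^8 km.
Circular speed at r₁: v₁ = √(μ/r₁) = √(1.33092×10^11/5.71472×10^8) = 15.261 km/s.
On the transfer ellipse at r₁, vis-viva gives v_a = √[μ(2/r₁ − 1/a_t)] = 11.622 km/s.
First burn Δv₁ = |v_a − v₁| = 3.639 km/s.
At r₂, v₂ = √(μ/r₂) = 23.881 km/s.
Transfer-orbit speed at r₂: v_p = √[μ(2/r₂ − 1/a_t)] = 28.458 km/s.
Second burn Δv₂ = |v₂ − v_p| = 4.577 km/s.
Total Δv = Δv₁ + Δv₂ = 8.216 km/s.

Δv = 8220 m/s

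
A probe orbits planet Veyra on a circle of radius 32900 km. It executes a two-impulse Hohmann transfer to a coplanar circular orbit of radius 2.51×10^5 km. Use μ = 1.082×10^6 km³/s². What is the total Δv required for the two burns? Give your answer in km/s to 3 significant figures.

Transfer-ellipse semi-major axis a_t = (r₁ + r₂)/2 = (32900 + 2.510×10^5)/2 = 1.4195×10^5 km.
Circular speed at r₁: v₁ = √(μ/r₁) = √(1.082×10^6/32900) = 5.735 km/s.
On the transfer ellipse at r₁, vis-viva equation gives v_p = √[μ(2/r₁ − 1/a_t)] = 7.626 km/s.
First burn Δv₁ = |v_p − v₁| = 1.891 km/s.
Circular speed at r₂: v₂ = √(μ/r₂) = 2.0762 km/s.
Transfer-orbit speed at r₂: v_a = √[μ(2/r₂ − 1/a_t)] = 0.99956 km/s.
Second burn Δv₂ = |v₂ − v_a| = 1.077 km/s.
Δv = Δv₁ + Δv₂ = 1.891 + 1.077 = 2.968 km/s.

Δv = 2.97 km/s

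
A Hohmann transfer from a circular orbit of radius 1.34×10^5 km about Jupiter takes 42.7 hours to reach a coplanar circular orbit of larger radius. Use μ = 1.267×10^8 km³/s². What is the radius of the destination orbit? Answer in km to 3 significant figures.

r₂ = 1.21×10^6 km

Transfer time t = 42.7 hours = 1.5372×10^5 s, and t = π√(a_t³/μ).
So a_t = (μ t²/π²)^(1/3) = (1.267×10^8 × (1.5372×10^5)² / π²)^(1/3) = 6.7191×10^5 km.
Since a_t = (r₁ + r₂)/2, r₂ = 2a_t − r₁ = 2×6.7191×10^5 − 1.340×10^5 = 1.20982×10^6 km.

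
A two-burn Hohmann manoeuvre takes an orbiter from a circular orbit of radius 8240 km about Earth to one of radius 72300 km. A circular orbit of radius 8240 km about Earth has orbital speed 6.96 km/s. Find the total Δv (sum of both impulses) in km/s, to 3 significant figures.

From the circular-orbit relation v² = μ/r at r = 8240 km: μ = v²r = (6.96)² × 8240 = 3.99159×10^5 km³/s².
Transfer-ellipse semi-major axis a_t = (r₁ + r₂)/2 = (8240 + 72300)/2 = 40270 km.
At r₁ the circular-orbit speed is v₁ = √(μ/r₁) = 6.960 km/s.
On the transfer ellipse at r₁, vis-viva equation gives v_p = √[μ(2/r₁ − 1/a_t)] = 9.326 km/s.
First burn Δv₁ = |v_p − v₁| = 2.366 km/s.
At r₂, v₂ = √(μ/r₂) = 2.350 km/s.
Transfer-orbit speed at r₂: v_a = √[μ(2/r₂ − 1/a_t)] = 1.063 km/s.
Second burn Δv₂ = |v₂ − v_a| = 1.287 km/s.
Δv = Δv₁ + Δv₂ = 2.366 + 1.287 = 3.653 km/s.

Δv = 3.65 km/s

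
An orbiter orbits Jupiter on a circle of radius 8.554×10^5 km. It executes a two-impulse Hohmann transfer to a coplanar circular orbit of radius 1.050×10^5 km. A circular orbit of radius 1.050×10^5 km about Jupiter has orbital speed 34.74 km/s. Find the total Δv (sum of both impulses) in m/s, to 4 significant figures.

From the circular-orbit relation v² = μ/r at r = 1.050×10^5 km: μ = v²r = (34.74)² × 1.050×10^5 = 1.26721×10^8 km³/s².
The Hohmann ellipse has a_t = (r₁ + r₂)/2 = 4.802×10^5 km.
At r₁ the circular-orbit speed is v₁ = √(μ/r₁) = 12.1714 km/s.
On the transfer ellipse at r₁, v² = μ(2/r − 1/a) gives v_a = √[μ(2/r₁ − 1/a_t)] = 5.69146 km/s.
First burn Δv₁ = |v_a − v₁| = 6.480 km/s.
Circular speed at r₂: v₂ = √(μ/r₂) = 34.74 km/s.
Transfer-orbit speed at r₂: v_p = √[μ(2/r₂ − 1/a_t)] = 46.37 km/s.
Second burn Δv₂ = |v₂ − v_p| = 11.63 km/s.
Δv = Δv₁ + Δv₂ = 6.480 + 11.63 = 18.11 km/s.

Δv = 18110 m/s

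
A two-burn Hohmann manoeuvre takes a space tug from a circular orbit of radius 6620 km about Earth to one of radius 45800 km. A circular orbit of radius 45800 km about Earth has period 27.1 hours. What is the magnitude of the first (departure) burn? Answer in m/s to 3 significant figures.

From Kepler's third law T² = 4π²r³/μ at r = 45800 km, T = 27.1 hours = 27.1 × 3600 s = 97560 s: μ = 4π²r³/T² = 3.98486×10^5 km³/s².
Semi-major axis of the transfer orbit: a_t = (6620 + 45800)/2 = 26210 km.
Circular speed at r = 6620 km: v_c = √(μ/r) = 7.758492 km/s.
Transfer-orbit speed at the same r (vis-viva, a = a_t): v_t = √[μ(2/r − 1/a_t)] = 10.25596 km/s.
Δv₁ = |v_t − v_c| = |10.25596 − 7.758492| = 2.497 km/s.

Δv₁ = 2500 m/s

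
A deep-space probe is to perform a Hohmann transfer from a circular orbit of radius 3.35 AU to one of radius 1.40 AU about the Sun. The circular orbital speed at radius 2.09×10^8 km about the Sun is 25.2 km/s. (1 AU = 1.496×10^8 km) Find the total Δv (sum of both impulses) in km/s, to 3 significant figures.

Δv = 8.50 km/s

From the circular-orbit relation v² = μ/r at r = 2.09×10^8 km: μ = v²r = (25.2)² × 2.09×10^8 = 1.32723×10^11 km³/s².
In km: r₁ = 3.35 × 1.496×10^8 = 5.0116×10^8 km; r₂ = 1.40 × 1.496×10^8 = 2.0944×10^8 km.
The Hohmann ellipse has a_t = (r₁ + r₂)/2 = 3.553×10^8 km.
Circular speed at r₁: v₁ = √(μ/r₁) = √(1.32723×10^11/5.0116×10^8) = 16.2737 km/s.
On the transfer ellipse at r₁, v² = μ(2/r − 1/a) gives v_a = √[μ(2/r₁ − 1/a_t)] = 12.4945 km/s.
First burn Δv₁ = |v_a − v₁| = 3.779 km/s.
Circular speed at r₂: v₂ = √(μ/r₂) = 25.1735 km/s.
Transfer-orbit speed at r₂: v_p = √[μ(2/r₂ − 1/a_t)] = 29.8975 km/s.
Second burn Δv₂ = |v₂ − v_p| = 4.724 km/s.
Total Δv = Δv₁ + Δv₂ = 8.503 km/s.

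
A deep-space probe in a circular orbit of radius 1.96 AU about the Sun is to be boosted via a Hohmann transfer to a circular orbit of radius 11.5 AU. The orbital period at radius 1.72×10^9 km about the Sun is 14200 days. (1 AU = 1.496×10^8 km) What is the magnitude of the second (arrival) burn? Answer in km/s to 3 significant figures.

Δv₂ = 4.05 km/s

From Kepler's third law T² = 4π²r³/μ at r = 1.72×10^9 km, T = 14200 days = 14200 × 86400 s = 1.22688×10^9 s: μ = 4π²r³/T² = 1.33457×10^11 km³/s².
In km: r₁ = 1.96 × 1.496×10^8 = 2.93216×10^8 km; r₂ = 11.5 × 1.496×10^8 = 1.7204×10^9 km.
Transfer-ellipse semi-major axis a_t = (r₁ + r₂)/2 = (2.93216×10^8 + 1.7204×10^9)/2 = 1.006808×10^9 km.
On the circular orbit at r = 1.7204×10^9 km, v_c = √(μ/r) = 8.80756 km/s.
Transfer-orbit speed at the same r (vis-viva, a = a_t): v_t = √[μ(2/r − 1/a_t)] = 4.75309 km/s.
Δv₂ = |v_t − v_c| = |4.75309 − 8.80756| = 4.054 km/s.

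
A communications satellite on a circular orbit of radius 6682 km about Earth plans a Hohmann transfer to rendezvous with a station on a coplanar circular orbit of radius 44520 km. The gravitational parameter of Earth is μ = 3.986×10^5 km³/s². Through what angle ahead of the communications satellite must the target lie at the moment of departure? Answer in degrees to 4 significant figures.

φ = 101.5°

Semi-major axis of the transfer orbit: a_t = (6682 + 44520)/2 = 25601 km.
The half-period of the transfer ellipse is t = π√(a_t³/μ) = 20383 s.
Target angular speed ω₂ = √(μ/r₂³) = 6.7210×10^-5 rad/s.
Angle swept by the target during transfer: ω₂·t = 1.3699 rad = 78.49°.
Arrival is 180° from departure on the ellipse, so φ = 180° − 78.49° = 101.5°.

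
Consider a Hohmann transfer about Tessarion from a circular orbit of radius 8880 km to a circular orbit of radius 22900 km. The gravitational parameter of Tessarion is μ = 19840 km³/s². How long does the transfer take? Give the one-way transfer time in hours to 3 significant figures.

t = 12.4 hours

Semi-major axis of the transfer orbit: a_t = (8880 + 22900)/2 = 15890 km.
Transfer time t = π√(a_t³/μ) = π√((15890)³ / 19840) = 44680 s.
Converting: 44680 s ÷ 3600 s/hour = 12.4 hours.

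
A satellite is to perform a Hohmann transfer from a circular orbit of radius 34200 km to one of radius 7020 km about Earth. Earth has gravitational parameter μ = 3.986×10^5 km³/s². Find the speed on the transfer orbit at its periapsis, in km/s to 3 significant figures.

v = 9.71 km/s

Semi-major axis of the transfer orbit: a_t = (34200 + 7020)/2 = 20610 km.
The periapsis of the transfer ellipse is at r = 7020 km.
From the vis-viva equation, v = √[μ(2/r − 1/a_t)] = 9.707 km/s.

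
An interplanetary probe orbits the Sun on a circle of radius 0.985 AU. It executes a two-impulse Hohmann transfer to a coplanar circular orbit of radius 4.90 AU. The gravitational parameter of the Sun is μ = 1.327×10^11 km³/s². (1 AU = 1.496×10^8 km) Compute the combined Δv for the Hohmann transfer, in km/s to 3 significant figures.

Δv = 14.4 km/s

In km: r₁ = 0.985 × 1.496×10^8 = 1.47356×10^8 km; r₂ = 4.90 × 1.496×10^8 = 7.3304×10^8 km.
The Hohmann ellipse has a_t = (r₁ + r₂)/2 = 4.40198×10^8 km.
Circular speed at r₁: v₁ = √(μ/r₁) = √(1.327×10^11/1.47356×10^8) = 30.009 km/s.
On the transfer ellipse at r₁, v² = μ(2/r − 1/a) gives v_p = √[μ(2/r₁ − 1/a_t)] = 38.725 km/s.
First burn Δv₁ = |v_p − v₁| = 8.716 km/s.
Circular speed at r₂: v₂ = √(μ/r₂) = 13.4546 km/s.
Transfer-orbit speed at r₂: v_a = √[μ(2/r₂ − 1/a_t)] = 7.78451 km/s.
Second burn Δv₂ = |v₂ − v_a| = 5.670 km/s.
Total Δv = Δv₁ + Δv₂ = 14.39 km/s.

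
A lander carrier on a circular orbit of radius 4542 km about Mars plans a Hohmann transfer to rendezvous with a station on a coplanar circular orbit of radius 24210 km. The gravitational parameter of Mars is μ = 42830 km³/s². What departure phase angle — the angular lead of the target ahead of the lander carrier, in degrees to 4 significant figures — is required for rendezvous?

Transfer-ellipse semi-major axis a_t = (r₁ + r₂)/2 = (4542 + 24210)/2 = 14376 km.
Transfer time t = π√(a_t³/μ) = 26166 s.
Target angular speed ω₂ = √(μ/r₂³) = 5.4939×10^-5 rad/s.
Angle swept by the target during transfer: ω₂·t = 1.4375 rad = 82.36°.
Arrival is 180° from departure on the ellipse, so φ = 180° − 82.36° = 97.64°.

φ = 97.64°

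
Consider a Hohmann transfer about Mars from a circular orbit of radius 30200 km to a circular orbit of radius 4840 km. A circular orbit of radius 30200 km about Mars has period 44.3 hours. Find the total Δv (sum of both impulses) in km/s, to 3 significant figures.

Δv = 1.49 km/s

From Kepler's third law T² = 4π²r³/μ at r = 30200 km, T = 44.3 hours = 44.3 × 3600 s = 1.5948×10^5 s: μ = 4π²r³/T² = 42753.1 km³/s².
The Hohmann ellipse has a_t = (r₁ + r₂)/2 = 17520 km.
At r₁ the circular-orbit speed is v₁ = √(μ/r₁) = 1.1898 km/s.
On the transfer ellipse at r₁, vis-viva equation gives v_a = √[μ(2/r₁ − 1/a_t)] = 0.62537 km/s.
First burn Δv₁ = |v_a − v₁| = 0.5644 km/s.
At r₂, v₂ = √(μ/r₂) = 2.972 km/s.
Transfer-orbit speed at r₂: v_p = √[μ(2/r₂ − 1/a_t)] = 3.902 km/s.
Second burn Δv₂ = |v₂ − v_p| = 0.9300 km/s.
Total Δv = Δv₁ + Δv₂ = 1.494 km/s.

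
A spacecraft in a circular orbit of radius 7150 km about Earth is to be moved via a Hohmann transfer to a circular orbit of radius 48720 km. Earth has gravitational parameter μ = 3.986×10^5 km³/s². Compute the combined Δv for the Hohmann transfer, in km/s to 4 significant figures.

Δv = 3.807 km/s

Transfer-ellipse semi-major axis a_t = (r₁ + r₂)/2 = (7150 + 48720)/2 = 27935 km.
At r₁ the circular-orbit speed is v₁ = √(μ/r₁) = 7.466 km/s.
Transfer-orbit speed at r₁ (v² = μ(2/r − 1/a)): v_p = √[μ(2/r₁ − 1/a_t)] = 9.860 km/s.
First burn Δv₁ = |v_p − v₁| = 2.394 km/s.
At r₂, v₂ = √(μ/r₂) = 2.860 km/s.
Transfer-orbit speed at r₂: v_a = √[μ(2/r₂ − 1/a_t)] = 1.447 km/s.
Second burn Δv₂ = |v₂ − v_a| = 1.413 km/s.
Δv = Δv₁ + Δv₂ = 2.394 + 1.413 = 3.807 km/s.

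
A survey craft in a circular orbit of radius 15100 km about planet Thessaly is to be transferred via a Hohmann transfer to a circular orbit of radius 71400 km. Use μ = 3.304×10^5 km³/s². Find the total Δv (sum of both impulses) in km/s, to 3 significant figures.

Transfer-ellipse semi-major axis a_t = (r₁ + r₂)/2 = (15100 + 71400)/2 = 43250 km.
Circular speed at r₁: v₁ = √(μ/r₁) = √(3.304×10^5/15100) = 4.6777 km/s.
On the transfer ellipse at r₁, vis-viva equation gives v_p = √[μ(2/r₁ − 1/a_t)] = 6.0102 km/s.
First burn Δv₁ = |v_p − v₁| = 1.3325 km/s.
Circular speed at r₂: v₂ = √(μ/r₂) = 2.15115 km/s.
Transfer-orbit speed at r₂: v_a = √[μ(2/r₂ − 1/a_t)] = 1.27106 km/s.
Second burn Δv₂ = |v₂ − v_a| = 0.88009 km/s.
Total Δv = Δv₁ + Δv₂ = 2.213 km/s.

Δv = 2.21 km/s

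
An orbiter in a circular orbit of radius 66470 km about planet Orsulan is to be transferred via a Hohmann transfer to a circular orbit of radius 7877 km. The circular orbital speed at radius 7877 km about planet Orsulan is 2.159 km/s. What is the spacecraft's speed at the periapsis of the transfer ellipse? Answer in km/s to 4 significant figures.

From the circular-orbit relation v² = μ/r at r = 7877 km: μ = v²r = (2.159)² × 7877 = 36716.9 km³/s².
Transfer-ellipse semi-major axis a_t = (r₁ + r₂)/2 = (66470 + 7877)/2 = 37173.5 km.
The periapsis of the transfer ellipse is at r = 7877 km.
Applying v² = μ(2/r − 1/a_t): v = 2.887 km/s.

v = 2.887 km/s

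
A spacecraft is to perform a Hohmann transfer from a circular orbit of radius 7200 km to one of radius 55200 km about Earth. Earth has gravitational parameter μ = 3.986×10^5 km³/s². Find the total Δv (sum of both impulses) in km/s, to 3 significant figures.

Δv = 3.85 km/s

The Hohmann ellipse has a_t = (r₁ + r₂)/2 = 31200 km.
At r₁ the circular-orbit speed is v₁ = √(μ/r₁) = 7.4405 km/s.
Transfer-orbit speed at r₁ (v² = μ(2/r − 1/a)): v_p = √[μ(2/r₁ − 1/a_t)] = 9.8968 km/s.
First burn Δv₁ = |v_p − v₁| = 2.4563 km/s.
At r₂, v₂ = √(μ/r₂) = 2.6872 km/s.
Transfer-orbit speed at r₂: v_a = √[μ(2/r₂ − 1/a_t)] = 1.2909 km/s.
Second burn Δv₂ = |v₂ − v_a| = 1.3963 km/s.
Total Δv = Δv₁ + Δv₂ = 3.853 km/s.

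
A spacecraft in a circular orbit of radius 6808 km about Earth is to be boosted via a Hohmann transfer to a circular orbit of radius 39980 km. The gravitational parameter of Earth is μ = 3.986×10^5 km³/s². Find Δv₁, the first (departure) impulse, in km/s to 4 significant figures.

Semi-major axis of the transfer orbit: a_t = (6808 + 39980)/2 = 23394 km.
Circular speed at r = 6808 km: v_c = √(μ/r) = 7.6517 km/s.
Vis-viva on the transfer ellipse at r = 6808 km gives v_t = √[μ(2/r − 1/a_t)] = 10.003 km/s.
Δv₁ = |v_t − v_c| = |10.003 − 7.6517| = 2.351 km/s.

Δv₁ = 2.351 km/s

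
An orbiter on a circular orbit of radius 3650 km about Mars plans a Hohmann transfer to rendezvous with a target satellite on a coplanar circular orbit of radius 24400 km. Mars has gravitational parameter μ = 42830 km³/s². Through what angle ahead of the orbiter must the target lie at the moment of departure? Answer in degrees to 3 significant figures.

φ = 102°

Transfer-ellipse semi-major axis a_t = (r₁ + r₂)/2 = (3650 + 24400)/2 = 14025 km.
Transfer time t = π√(a_t³/μ) = 25210 s.
Target angular speed ω₂ = √(μ/r₂³) = 5.430×10^-5 rad/s.
Angle swept by the target during transfer: ω₂·t = 1.369 rad = 78.44°.
The orbiter traverses 180° on the transfer ellipse, so the target must lead by 180° − 78.44° = 102°.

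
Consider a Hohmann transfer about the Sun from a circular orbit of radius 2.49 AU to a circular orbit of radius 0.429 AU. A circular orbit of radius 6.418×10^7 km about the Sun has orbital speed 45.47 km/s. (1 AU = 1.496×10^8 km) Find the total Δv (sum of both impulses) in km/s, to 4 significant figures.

From the circular-orbit relation v² = μ/r at r = 6.418×10^7 km: μ = v²r = (45.47)² × 6.418×10^7 = 1.32693×10^11 km³/s².
In km: r₁ = 2.49 × 1.496×10^8 = 3.72504×10^8 km; r₂ = 0.429 × 1.496×10^8 = 6.41784×10^7 km.
The Hohmann ellipse has a_t = (r₁ + r₂)/2 = 2.183412×10^8 km.
At r₁ the circular-orbit speed is v₁ = √(μ/r₁) = 18.874 km/s.
Transfer-orbit speed at r₁ (vis-viva equation): v_a = √[μ(2/r₁ − 1/a_t)] = 10.233 km/s.
First burn Δv₁ = |v_a − v₁| = 8.641 km/s.
Circular speed at r₂: v₂ = √(μ/r₂) = 45.47 km/s.
Transfer-orbit speed at r₂: v_p = √[μ(2/r₂ − 1/a_t)] = 59.39 km/s.
Second burn Δv₂ = |v₂ − v_p| = 13.92 km/s.
Δv = Δv₁ + Δv₂ = 8.641 + 13.92 = 22.56 km/s.

Δv = 22.56 km/s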